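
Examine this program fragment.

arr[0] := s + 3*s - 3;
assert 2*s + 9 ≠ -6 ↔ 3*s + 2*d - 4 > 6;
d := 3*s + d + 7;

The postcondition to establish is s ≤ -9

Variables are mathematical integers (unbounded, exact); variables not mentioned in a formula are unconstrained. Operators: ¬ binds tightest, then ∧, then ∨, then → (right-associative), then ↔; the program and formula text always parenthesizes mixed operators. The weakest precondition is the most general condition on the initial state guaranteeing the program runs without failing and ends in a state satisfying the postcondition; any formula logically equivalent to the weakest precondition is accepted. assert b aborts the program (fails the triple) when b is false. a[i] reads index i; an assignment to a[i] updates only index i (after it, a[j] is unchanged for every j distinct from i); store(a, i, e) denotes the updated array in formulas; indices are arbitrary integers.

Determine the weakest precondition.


Working backward. After the program, s ≤ -9 must hold.
Before d := 3*s + d + 7: s ≤ -9
Before assert 2*s + 9 ≠ -6 ↔ 3*s + 2*d - 4 > 6: (2*s ≠ -15 ↔ 2*d + 3*s > 10) ∧ s ≤ -9
Before arr[0] := s + 3*s - 3: (2*s ≠ -15 ↔ 2*d + 3*s > 10) ∧ s ≤ -9
Answer: WP = (2*s ≠ -15 ↔ 2*d + 3*s > 10) ∧ s ≤ -9


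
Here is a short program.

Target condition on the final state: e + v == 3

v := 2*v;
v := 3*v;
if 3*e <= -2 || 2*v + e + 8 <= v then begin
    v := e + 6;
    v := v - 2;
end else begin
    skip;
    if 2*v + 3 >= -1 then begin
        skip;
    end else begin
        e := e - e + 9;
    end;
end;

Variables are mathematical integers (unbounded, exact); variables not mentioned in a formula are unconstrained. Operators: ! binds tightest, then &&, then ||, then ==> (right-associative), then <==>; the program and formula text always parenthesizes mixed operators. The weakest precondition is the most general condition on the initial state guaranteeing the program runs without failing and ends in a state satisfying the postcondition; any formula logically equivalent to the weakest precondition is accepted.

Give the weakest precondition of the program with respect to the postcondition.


Working backward. After the program, e + v == 3 must hold.
Then branch requires 2*e == -1; else branch requires (2*v >= -4 ==> e + v == 3) && ((!(2*v >= -4)) ==> v == -6).
Before the if: ((3*e <= -2 || e + v <= -8) ==> 2*e == -1) && ((!(3*e <= -2 || e + v <= -8)) ==> ((2*v >= -4 ==> e + v == 3) && ((!(2*v >= -4)) ==> v == -6)))
Before v := 3*v: ((3*e <= -2 || e + 3*v <= -8) ==> 2*e == -1) && ((!(3*e <= -2 || e + 3*v <= -8)) ==> ((6*v >= -4 ==> e + 3*v == 3) && ((!(6*v >= -4)) ==> 3*v == -6)))
Before v := 2*v: ((3*e <= -2 || e + 6*v <= -8) ==> 2*e == -1) && ((!(3*e <= -2 || e + 6*v <= -8)) ==> ((12*v >= -4 ==> e + 6*v == 3) && ((!(12*v >= -4)) ==> 6*v == -6)))
Answer: WP = ((3*e <= -2 || e + 6*v <= -8) ==> 2*e == -1) && ((!(3*e <= -2 || e + 6*v <= -8)) ==> ((12*v >= -4 ==> e + 6*v == 3) && ((!(12*v >= -4)) ==> 6*v == -6)))


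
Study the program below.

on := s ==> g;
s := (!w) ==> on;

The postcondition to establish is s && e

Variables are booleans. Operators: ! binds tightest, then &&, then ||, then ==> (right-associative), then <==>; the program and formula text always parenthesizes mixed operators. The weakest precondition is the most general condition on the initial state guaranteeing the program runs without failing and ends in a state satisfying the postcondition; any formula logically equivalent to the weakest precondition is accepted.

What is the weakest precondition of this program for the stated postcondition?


Working backward. After the program, s && e must hold.
Before s := (!w) ==> on: ((!w) ==> on) && e
Before on := s ==> g: ((!w) ==> (s ==> g)) && e
Answer: WP = ((!w) ==> (s ==> g)) && e


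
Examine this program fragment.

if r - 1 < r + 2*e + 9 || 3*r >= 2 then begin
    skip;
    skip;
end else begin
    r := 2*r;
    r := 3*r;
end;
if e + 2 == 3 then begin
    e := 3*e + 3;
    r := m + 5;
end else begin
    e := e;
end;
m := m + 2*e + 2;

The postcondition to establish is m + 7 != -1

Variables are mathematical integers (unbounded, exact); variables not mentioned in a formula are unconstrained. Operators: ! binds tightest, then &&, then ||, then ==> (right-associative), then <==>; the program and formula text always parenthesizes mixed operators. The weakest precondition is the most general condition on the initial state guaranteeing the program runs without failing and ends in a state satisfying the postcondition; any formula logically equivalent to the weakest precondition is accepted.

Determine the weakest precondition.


Working backward. After the program, the postcondition m + 7 != -1 must hold; in canonical form it is m != -8.
Before m := m + 2*e + 2: 2*e + m != -10
Then branch requires 6*e + m != -16; else branch requires 2*e + m != -10.
Before the if: (e == 1 ==> 6*e + m != -16) && ((!(e == 1)) ==> 2*e + m != -10)
Then branch requires (e == 1 ==> 6*e + m != -16) && ((!(e == 1)) ==> 2*e + m != -10); else branch requires (e == 1 ==> 6*e + m != -16) && ((!(e == 1)) ==> 2*e + m != -10).
Before the if: ((2*e > -10 || 3*r >= 2) ==> ((e == 1 ==> 6*e + m != -16) && ((!(e == 1)) ==> 2*e + m != -10))) && ((!(2*e > -10 || 3*r >= 2)) ==> ((e == 1 ==> 6*e + m != -16) && ((!(e == 1)) ==> 2*e + m != -10)))
Answer: WP = ((2*e > -10 || 3*r >= 2) ==> ((e == 1 ==> 6*e + m != -16) && ((!(e == 1)) ==> 2*e + m != -10))) && ((!(2*e > -10 || 3*r >= 2)) ==> ((e == 1 ==> 6*e + m != -16) && ((!(e == 1)) ==> 2*e + m != -10)))


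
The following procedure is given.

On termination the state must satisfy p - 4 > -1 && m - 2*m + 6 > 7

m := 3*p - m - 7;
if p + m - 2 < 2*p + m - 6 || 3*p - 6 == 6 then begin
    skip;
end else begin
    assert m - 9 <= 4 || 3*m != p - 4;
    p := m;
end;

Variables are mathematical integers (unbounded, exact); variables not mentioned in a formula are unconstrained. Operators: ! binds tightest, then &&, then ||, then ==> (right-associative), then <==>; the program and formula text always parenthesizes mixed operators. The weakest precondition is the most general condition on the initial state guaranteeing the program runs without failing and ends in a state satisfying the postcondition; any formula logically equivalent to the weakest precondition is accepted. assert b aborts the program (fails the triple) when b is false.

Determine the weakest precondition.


Working backward. After the program, the postcondition p - 4 > -1 && m - 2*m + 6 > 7 must hold; in canonical form it is p > 3 && m < -1.
Then branch requires p > 3 && m < -1; else branch requires (m <= 13 || 3*m != p - 4) && m > 3 && m < -1.
Before the if: ((p > 4 || 3*p == 12) ==> (p > 3 && m < -1)) && ((!(p > 4 || 3*p == 12)) ==> ((m <= 13 || 3*m != p - 4) && m > 3 && m < -1))
Before m := 3*p - m - 7: ((p > 4 || 3*p == 12) ==> (p > 3 && 3*p < m + 6)) && ((!(p > 4 || 3*p == 12)) ==> ((3*p <= m + 20 || 8*p != 3*m + 17) && 3*p > m + 10 && 3*p < m + 6))
Answer: WP = ((p > 4 || 3*p == 12) ==> (p > 3 && 3*p < m + 6)) && ((!(p > 4 || 3*p == 12)) ==> ((3*p <= m + 20 || 8*p != 3*m + 17) && 3*p > m + 10 && 3*p < m + 6))


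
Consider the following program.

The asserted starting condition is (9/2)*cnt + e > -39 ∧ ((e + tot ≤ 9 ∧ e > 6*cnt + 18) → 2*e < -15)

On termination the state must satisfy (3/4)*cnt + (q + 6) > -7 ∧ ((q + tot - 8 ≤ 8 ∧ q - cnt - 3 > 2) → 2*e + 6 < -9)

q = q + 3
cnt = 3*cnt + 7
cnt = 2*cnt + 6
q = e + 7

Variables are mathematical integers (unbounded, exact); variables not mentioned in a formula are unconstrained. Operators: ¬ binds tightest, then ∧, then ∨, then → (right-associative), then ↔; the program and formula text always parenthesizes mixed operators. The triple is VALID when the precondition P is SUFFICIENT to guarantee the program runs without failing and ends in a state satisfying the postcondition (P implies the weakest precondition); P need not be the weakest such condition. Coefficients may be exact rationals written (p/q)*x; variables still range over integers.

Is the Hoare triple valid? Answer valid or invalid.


Working backward. After the program, the postcondition (3/4)*cnt + (q + 6) > -7 ∧ ((q + tot - 8 ≤ 8 ∧ q - cnt - 3 > 2) → 2*e + 6 < -9) must hold; in canonical form it is (3/4)*cnt + q > -13 ∧ ((q + tot ≤ 16 ∧ q > cnt + 5) → 2*e < -15).
Before q := e + 7: (3/4)*cnt + e > -20 ∧ ((e + tot ≤ 9 ∧ e > cnt - 2) → 2*e < -15)
Before cnt := 2*cnt + 6: (3/2)*cnt + e > -49/2 ∧ ((e + tot ≤ 9 ∧ e > 2*cnt + 4) → 2*e < -15)
Before cnt := 3*cnt + 7: (9/2)*cnt + e > -35 ∧ ((e + tot ≤ 9 ∧ e > 6*cnt + 18) → 2*e < -15)
Before q := q + 3: (9/2)*cnt + e > -35 ∧ ((e + tot ≤ 9 ∧ e > 6*cnt + 18) → 2*e < -15)
The weakest precondition is (9/2)*cnt + e > -35 ∧ ((e + tot ≤ 9 ∧ e > 6*cnt + 18) → 2*e < -15).
Check whether (9/2)*cnt + e > -39 ∧ ((e + tot ≤ 9 ∧ e > 6*cnt + 18) → 2*e < -15) implies it.
Countermodel: at the initial state cnt = -6, e = -10, tot = 19, the precondition holds but the weakest precondition fails.
Answer: invalid


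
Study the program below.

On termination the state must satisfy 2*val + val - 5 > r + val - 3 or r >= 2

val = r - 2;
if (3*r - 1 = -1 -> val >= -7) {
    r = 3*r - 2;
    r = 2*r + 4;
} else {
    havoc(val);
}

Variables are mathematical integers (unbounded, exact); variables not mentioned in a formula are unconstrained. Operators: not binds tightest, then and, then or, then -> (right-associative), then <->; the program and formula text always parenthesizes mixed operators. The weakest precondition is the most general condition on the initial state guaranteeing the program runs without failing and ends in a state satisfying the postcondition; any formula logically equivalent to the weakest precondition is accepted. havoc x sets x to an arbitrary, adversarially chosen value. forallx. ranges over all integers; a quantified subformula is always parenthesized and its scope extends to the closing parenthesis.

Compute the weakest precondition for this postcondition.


Working backward. After the program, the postcondition 2*val + val - 5 > r + val - 3 or r >= 2 must hold; in canonical form it is 2*val > r + 2 or r >= 2.
Then branch requires 2*val > 6*r + 2 or 6*r >= 2; else branch requires forall val_1. (2*val_1 > r + 2 or r >= 2).
Before the if: ((3*r = 0 -> val >= -7) -> (2*val > 6*r + 2 or 6*r >= 2)) and ((not (3*r = 0 -> val >= -7)) -> (forall val_1. (2*val_1 > r + 2 or r >= 2)))
Before val := r - 2: ((3*r = 0 -> r >= -5) -> (4*r < -6 or 6*r >= 2)) and ((not (3*r = 0 -> r >= -5)) -> (forall val_1. (2*val_1 > r + 2 or r >= 2)))
Answer: WP = ((3*r = 0 -> r >= -5) -> (4*r < -6 or 6*r >= 2)) and ((not (3*r = 0 -> r >= -5)) -> (forall val_1. (2*val_1 > r + 2 or r >= 2)))


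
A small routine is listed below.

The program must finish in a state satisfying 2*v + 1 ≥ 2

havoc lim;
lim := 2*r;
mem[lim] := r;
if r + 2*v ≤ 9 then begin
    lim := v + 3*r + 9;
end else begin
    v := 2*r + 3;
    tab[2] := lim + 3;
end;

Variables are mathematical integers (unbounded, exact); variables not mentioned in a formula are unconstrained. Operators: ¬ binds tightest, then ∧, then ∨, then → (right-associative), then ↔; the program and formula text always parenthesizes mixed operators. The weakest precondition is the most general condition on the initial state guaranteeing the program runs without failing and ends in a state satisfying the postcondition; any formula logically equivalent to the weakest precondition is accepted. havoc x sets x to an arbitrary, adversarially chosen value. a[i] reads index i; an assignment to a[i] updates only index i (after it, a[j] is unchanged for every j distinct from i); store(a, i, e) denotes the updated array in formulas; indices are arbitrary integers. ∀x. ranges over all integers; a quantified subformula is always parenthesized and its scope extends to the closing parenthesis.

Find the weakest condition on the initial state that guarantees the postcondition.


Working backward. After the program, the postcondition 2*v + 1 ≥ 2 must hold; in canonical form it is 2*v ≥ 1.
Then branch requires 2*v ≥ 1; else branch requires 4*r ≥ -5.
Before the if: (r + 2*v ≤ 9 → 2*v ≥ 1) ∧ ((¬(r + 2*v ≤ 9)) → 4*r ≥ -5)
Before mem[lim] := r: (r + 2*v ≤ 9 → 2*v ≥ 1) ∧ ((¬(r + 2*v ≤ 9)) → 4*r ≥ -5)
Before lim := 2*r: (r + 2*v ≤ 9 → 2*v ≥ 1) ∧ ((¬(r + 2*v ≤ 9)) → 4*r ≥ -5)
Before havoc lim: (r + 2*v ≤ 9 → 2*v ≥ 1) ∧ ((¬(r + 2*v ≤ 9)) → 4*r ≥ -5)
Answer: WP = (r + 2*v ≤ 9 → 2*v ≥ 1) ∧ ((¬(r + 2*v ≤ 9)) → 4*r ≥ -5)


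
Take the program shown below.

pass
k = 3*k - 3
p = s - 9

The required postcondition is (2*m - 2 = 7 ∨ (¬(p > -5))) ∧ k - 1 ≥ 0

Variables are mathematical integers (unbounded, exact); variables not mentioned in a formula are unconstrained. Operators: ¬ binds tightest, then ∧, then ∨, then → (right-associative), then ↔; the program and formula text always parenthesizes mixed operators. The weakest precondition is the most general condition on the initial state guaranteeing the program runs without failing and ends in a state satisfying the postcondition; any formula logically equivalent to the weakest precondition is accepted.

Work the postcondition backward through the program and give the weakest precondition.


Working backward. After the program, the postcondition (2*m - 2 = 7 ∨ (¬(p > -5))) ∧ k - 1 ≥ 0 must hold; in canonical form it is (2*m = 9 ∨ (¬(p > -5))) ∧ k ≥ 1.
Before p := s - 9: (2*m = 9 ∨ (¬(s > 4))) ∧ k ≥ 1
Before k := 3*k - 3: (2*m = 9 ∨ (¬(s > 4))) ∧ 3*k ≥ 4
Before skip: (2*m = 9 ∨ (¬(s > 4))) ∧ 3*k ≥ 4
Answer: WP = (2*m = 9 ∨ (¬(s > 4))) ∧ 3*k ≥ 4


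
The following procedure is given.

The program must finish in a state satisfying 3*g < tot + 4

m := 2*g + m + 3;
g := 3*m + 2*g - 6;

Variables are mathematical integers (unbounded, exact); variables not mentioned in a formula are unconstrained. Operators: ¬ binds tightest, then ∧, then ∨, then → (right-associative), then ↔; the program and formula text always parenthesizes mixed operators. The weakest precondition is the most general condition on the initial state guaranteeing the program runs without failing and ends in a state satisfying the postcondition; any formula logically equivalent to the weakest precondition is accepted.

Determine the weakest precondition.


Working backward. After the program, 3*g < tot + 4 must hold.
Before g := 3*m + 2*g - 6: 6*g + 9*m < tot + 22
Before m := 2*g + m + 3: 24*g + 9*m < tot - 5
Answer: WP = 24*g + 9*m < tot - 5


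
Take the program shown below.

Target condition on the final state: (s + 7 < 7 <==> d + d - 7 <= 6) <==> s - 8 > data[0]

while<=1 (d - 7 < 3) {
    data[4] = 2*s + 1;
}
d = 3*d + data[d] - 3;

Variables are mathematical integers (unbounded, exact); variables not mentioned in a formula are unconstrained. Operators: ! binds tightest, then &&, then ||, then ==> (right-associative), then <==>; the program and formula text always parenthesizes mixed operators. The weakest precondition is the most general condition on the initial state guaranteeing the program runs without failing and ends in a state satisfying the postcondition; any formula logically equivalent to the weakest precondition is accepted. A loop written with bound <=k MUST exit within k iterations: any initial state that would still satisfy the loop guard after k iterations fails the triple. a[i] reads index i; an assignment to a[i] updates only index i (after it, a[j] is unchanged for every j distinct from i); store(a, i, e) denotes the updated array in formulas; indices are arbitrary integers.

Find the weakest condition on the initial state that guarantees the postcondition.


Working backward. After the program, the postcondition (s + 7 < 7 <==> d + d - 7 <= 6) <==> s - 8 > data[0] must hold; in canonical form it is (s < 0 <==> 2*d <= 13) <==> s > data[0] + 8.
Before d := 3*d + data[d] - 3: (s < 0 <==> 2*data[d] + 6*d <= 19) <==> s > data[0] + 8
Before the loop (bound <=1), unroll the exhaustion recursion (WP_0 = exit-now case; WP_j = one more guarded iteration, up to j = 1):
  WP_0: (!(d < 10)) && ((s < 0 <==> 2*data[d] + 6*d <= 19) <==> s > data[0] + 8)
  WP_1: (d < 10 ==> ((!(d < 10)) && ((s < 0 <==> 2*store(data, 4, 2*s + 1)[d] + 6*d <= 19) <==> s > data[0] + 8))) && ((!(d < 10)) ==> ((s < 0 <==> 2*data[d] + 6*d <= 19) <==> s > data[0] + 8))
So before the loop: (d < 10 ==> ((!(d < 10)) && ((s < 0 <==> 2*store(data, 4, 2*s + 1)[d] + 6*d <= 19) <==> s > data[0] + 8))) && ((!(d < 10)) ==> ((s < 0 <==> 2*data[d] + 6*d <= 19) <==> s > data[0] + 8))
Answer: WP = (d < 10 ==> ((!(d < 10)) && ((s < 0 <==> 2*store(data, 4, 2*s + 1)[d] + 6*d <= 19) <==> s > data[0] + 8))) && ((!(d < 10)) ==> ((s < 0 <==> 2*data[d] + 6*d <= 19) <==> s > data[0] + 8))


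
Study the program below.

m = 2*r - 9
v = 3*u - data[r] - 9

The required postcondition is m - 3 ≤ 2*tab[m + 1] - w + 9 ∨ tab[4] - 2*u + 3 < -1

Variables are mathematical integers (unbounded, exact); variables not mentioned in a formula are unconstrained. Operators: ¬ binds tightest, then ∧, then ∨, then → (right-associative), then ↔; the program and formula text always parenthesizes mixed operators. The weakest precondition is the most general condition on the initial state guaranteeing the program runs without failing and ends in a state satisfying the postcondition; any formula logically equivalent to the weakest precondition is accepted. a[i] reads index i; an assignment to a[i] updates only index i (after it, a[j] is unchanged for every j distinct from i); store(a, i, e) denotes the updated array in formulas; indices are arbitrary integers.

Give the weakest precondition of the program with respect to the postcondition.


Working backward. After the program, the postcondition m - 3 ≤ 2*tab[m + 1] - w + 9 ∨ tab[4] - 2*u + 3 < -1 must hold; in canonical form it is m + w ≤ 2*tab[m + 1] + 12 ∨ tab[4] < 2*u - 4.
Before v := 3*u - data[r] - 9: m + w ≤ 2*tab[m + 1] + 12 ∨ tab[4] < 2*u - 4
Before m := 2*r - 9: 2*r + w ≤ 2*tab[2*r - 8] + 21 ∨ tab[4] < 2*u - 4
Answer: WP = 2*r + w ≤ 2*tab[2*r - 8] + 21 ∨ tab[4] < 2*u - 4


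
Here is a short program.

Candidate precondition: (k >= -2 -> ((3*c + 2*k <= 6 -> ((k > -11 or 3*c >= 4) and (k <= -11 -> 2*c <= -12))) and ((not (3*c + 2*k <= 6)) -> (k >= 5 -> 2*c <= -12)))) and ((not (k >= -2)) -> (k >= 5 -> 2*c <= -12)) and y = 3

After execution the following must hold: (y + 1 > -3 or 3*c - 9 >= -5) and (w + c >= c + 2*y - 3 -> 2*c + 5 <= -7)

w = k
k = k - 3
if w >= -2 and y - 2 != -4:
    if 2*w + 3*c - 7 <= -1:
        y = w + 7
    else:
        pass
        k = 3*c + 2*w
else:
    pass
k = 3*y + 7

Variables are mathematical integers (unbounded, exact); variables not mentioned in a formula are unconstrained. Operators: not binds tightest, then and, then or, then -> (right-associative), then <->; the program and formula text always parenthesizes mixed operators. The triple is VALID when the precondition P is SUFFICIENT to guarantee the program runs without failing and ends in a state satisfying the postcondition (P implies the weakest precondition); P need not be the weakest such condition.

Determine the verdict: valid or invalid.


Working backward. After the program, the postcondition (y + 1 > -3 or 3*c - 9 >= -5) and (w + c >= c + 2*y - 3 -> 2*c + 5 <= -7) must hold; in canonical form it is (y > -4 or 3*c >= 4) and (w >= 2*y - 3 -> 2*c <= -12).
Before k := 3*y + 7: (y > -4 or 3*c >= 4) and (w >= 2*y - 3 -> 2*c <= -12)
Then branch requires (3*c + 2*w <= 6 -> ((w > -11 or 3*c >= 4) and (w <= -11 -> 2*c <= -12))) and ((not (3*c + 2*w <= 6)) -> ((y > -4 or 3*c >= 4) and (w >= 2*y - 3 -> 2*c <= -12))); else branch requires (y > -4 or 3*c >= 4) and (w >= 2*y - 3 -> 2*c <= -12).
Before the if: ((w >= -2 and y != -2) -> ((3*c + 2*w <= 6 -> ((w > -11 or 3*c >= 4) and (w <= -11 -> 2*c <= -12))) and ((not (3*c + 2*w <= 6)) -> ((y > -4 or 3*c >= 4) and (w >= 2*y - 3 -> 2*c <= -12))))) and ((not (w >= -2 and y != -2)) -> ((y > -4 or 3*c >= 4) and (w >= 2*y - 3 -> 2*c <= -12)))
Before k := k - 3: ((w >= -2 and y != -2) -> ((3*c + 2*w <= 6 -> ((w > -11 or 3*c >= 4) and (w <= -11 -> 2*c <= -12))) and ((not (3*c + 2*w <= 6)) -> ((y > -4 or 3*c >= 4) and (w >= 2*y - 3 -> 2*c <= -12))))) and ((not (w >= -2 and y != -2)) -> ((y > -4 or 3*c >= 4) and (w >= 2*y - 3 -> 2*c <= -12)))
Before w := k: ((k >= -2 and y != -2) -> ((3*c + 2*k <= 6 -> ((k > -11 or 3*c >= 4) and (k <= -11 -> 2*c <= -12))) and ((not (3*c + 2*k <= 6)) -> ((y > -4 or 3*c >= 4) and (k >= 2*y - 3 -> 2*c <= -12))))) and ((not (k >= -2 and y != -2)) -> ((y > -4 or 3*c >= 4) and (k >= 2*y - 3 -> 2*c <= -12)))
The weakest precondition is ((k >= -2 and y != -2) -> ((3*c + 2*k <= 6 -> ((k > -11 or 3*c >= 4) and (k <= -11 -> 2*c <= -12))) and ((not (3*c + 2*k <= 6)) -> ((y > -4 or 3*c >= 4) and (k >= 2*y - 3 -> 2*c <= -12))))) and ((not (k >= -2 and y != -2)) -> ((y > -4 or 3*c >= 4) and (k >= 2*y - 3 -> 2*c <= -12))).
Check whether (k >= -2 -> ((3*c + 2*k <= 6 -> ((k > -11 or 3*c >= 4) and (k <= -11 -> 2*c <= -12))) and ((not (3*c + 2*k <= 6)) -> (k >= 5 -> 2*c <= -12)))) and ((not (k >= -2)) -> (k >= 5 -> 2*c <= -12)) and y = 3 implies it.
Countermodel: at the initial state c = 0, k = 4, y = 3, the precondition holds but the weakest precondition fails.
Answer: invalid


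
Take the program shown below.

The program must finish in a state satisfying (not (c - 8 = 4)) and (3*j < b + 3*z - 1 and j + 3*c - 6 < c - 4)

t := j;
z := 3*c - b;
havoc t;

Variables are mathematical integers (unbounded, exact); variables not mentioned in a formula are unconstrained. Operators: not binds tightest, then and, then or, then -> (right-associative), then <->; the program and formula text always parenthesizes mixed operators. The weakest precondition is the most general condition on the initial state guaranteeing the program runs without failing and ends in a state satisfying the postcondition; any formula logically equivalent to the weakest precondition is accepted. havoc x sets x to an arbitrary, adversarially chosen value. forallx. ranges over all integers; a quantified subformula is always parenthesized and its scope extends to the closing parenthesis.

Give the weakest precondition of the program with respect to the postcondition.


Working backward. After the program, the postcondition (not (c - 8 = 4)) and (3*j < b + 3*z - 1 and j + 3*c - 6 < c - 4) must hold; in canonical form it is (not (c = 12)) and 3*j < b + 3*z - 1 and 2*c + j < 2.
Before havoc t: (not (c = 12)) and 3*j < b + 3*z - 1 and 2*c + j < 2
Before z := 3*c - b: (not (c = 12)) and 2*b + 3*j < 9*c - 1 and 2*c + j < 2
Before t := j: (not (c = 12)) and 2*b + 3*j < 9*c - 1 and 2*c + j < 2
Answer: WP = (not (c = 12)) and 2*b + 3*j < 9*c - 1 and 2*c + j < 2


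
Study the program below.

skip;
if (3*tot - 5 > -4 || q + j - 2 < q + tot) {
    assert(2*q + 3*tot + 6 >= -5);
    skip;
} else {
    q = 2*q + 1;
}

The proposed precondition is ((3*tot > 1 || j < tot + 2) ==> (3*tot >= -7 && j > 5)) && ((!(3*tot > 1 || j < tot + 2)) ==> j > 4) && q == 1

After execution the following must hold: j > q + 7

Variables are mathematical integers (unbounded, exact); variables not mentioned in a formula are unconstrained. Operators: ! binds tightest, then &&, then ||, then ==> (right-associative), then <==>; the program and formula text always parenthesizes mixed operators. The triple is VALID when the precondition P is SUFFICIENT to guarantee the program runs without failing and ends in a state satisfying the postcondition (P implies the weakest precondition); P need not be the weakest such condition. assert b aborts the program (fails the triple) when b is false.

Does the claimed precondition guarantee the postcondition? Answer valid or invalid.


Working backward. After the program, j > q + 7 must hold.
Then branch requires 2*q + 3*tot >= -11 && j > q + 7; else branch requires j > 2*q + 8.
Before the if: ((3*tot > 1 || j < tot + 2) ==> (2*q + 3*tot >= -11 && j > q + 7)) && ((!(3*tot > 1 || j < tot + 2)) ==> j > 2*q + 8)
Before skip: ((3*tot > 1 || j < tot + 2) ==> (2*q + 3*tot >= -11 && j > q + 7)) && ((!(3*tot > 1 || j < tot + 2)) ==> j > 2*q + 8)
The weakest precondition is ((3*tot > 1 || j < tot + 2) ==> (2*q + 3*tot >= -11 && j > q + 7)) && ((!(3*tot > 1 || j < tot + 2)) ==> j > 2*q + 8).
Check whether ((3*tot > 1 || j < tot + 2) ==> (3*tot >= -7 && j > 5)) && ((!(3*tot > 1 || j < tot + 2)) ==> j > 4) && q == 1 implies it.
Countermodel: at the initial state j = 9, q = 1, tot = -3, the precondition holds but the weakest precondition fails.
Answer: invalid


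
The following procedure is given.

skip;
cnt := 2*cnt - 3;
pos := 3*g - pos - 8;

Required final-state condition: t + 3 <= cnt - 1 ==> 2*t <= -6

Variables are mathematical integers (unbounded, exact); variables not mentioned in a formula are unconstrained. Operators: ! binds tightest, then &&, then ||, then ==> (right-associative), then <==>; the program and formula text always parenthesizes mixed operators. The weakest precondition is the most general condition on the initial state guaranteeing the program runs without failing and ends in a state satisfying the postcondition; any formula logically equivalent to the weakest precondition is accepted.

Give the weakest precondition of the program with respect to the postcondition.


Working backward. After the program, the postcondition t + 3 <= cnt - 1 ==> 2*t <= -6 must hold; in canonical form it is t <= cnt - 4 ==> 2*t <= -6.
Before pos := 3*g - pos - 8: t <= cnt - 4 ==> 2*t <= -6
Before cnt := 2*cnt - 3: t <= 2*cnt - 7 ==> 2*t <= -6
Before skip: t <= 2*cnt - 7 ==> 2*t <= -6
Answer: WP = t <= 2*cnt - 7 ==> 2*t <= -6


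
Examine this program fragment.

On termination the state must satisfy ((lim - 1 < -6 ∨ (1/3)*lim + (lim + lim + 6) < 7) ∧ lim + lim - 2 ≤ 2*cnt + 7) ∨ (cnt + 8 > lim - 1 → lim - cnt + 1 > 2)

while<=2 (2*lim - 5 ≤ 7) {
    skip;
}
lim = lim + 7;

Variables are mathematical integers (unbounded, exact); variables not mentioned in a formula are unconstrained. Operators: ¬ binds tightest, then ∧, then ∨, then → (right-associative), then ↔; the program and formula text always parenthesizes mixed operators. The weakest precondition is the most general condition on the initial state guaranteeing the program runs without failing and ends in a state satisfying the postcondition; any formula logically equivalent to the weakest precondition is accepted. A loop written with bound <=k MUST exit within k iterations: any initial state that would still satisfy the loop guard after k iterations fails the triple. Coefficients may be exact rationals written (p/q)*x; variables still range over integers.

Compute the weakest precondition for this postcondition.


Working backward. After the program, the postcondition ((lim - 1 < -6 ∨ (1/3)*lim + (lim + lim + 6) < 7) ∧ lim + lim - 2 ≤ 2*cnt + 7) ∨ (cnt + 8 > lim - 1 → lim - cnt + 1 > 2) must hold; in canonical form it is ((lim < -5 ∨ (7/3)*lim < 1) ∧ 2*lim ≤ 2*cnt + 9) ∨ (cnt > lim - 9 → lim > cnt + 1).
Before lim := lim + 7: ((lim < -12 ∨ (7/3)*lim < -46/3) ∧ 2*lim ≤ 2*cnt - 5) ∨ (cnt > lim - 2 → lim > cnt - 6)
Before the loop (bound <=2), unroll the exhaustion recursion (WP_0 = exit-now case; WP_j = one more guarded iteration, up to j = 2):
  WP_0: (¬(2*lim ≤ 12)) ∧ (((lim < -12 ∨ (7/3)*lim < -46/3) ∧ 2*lim ≤ 2*cnt - 5) ∨ (cnt > lim - 2 → lim > cnt - 6))
  WP_1: (2*lim ≤ 12 → ((¬(2*lim ≤ 12)) ∧ (((lim < -12 ∨ (7/3)*lim < -46/3) ∧ 2*lim ≤ 2*cnt - 5) ∨ (cnt > lim - 2 → lim > cnt - 6)))) ∧ ((¬(2*lim ≤ 12)) → (((lim < -12 ∨ (7/3)*lim < -46/3) ∧ 2*lim ≤ 2*cnt - 5) ∨ (cnt > lim - 2 → lim > cnt - 6)))
  WP_2: (2*lim ≤ 12 → ((2*lim ≤ 12 → ((¬(2*lim ≤ 12)) ∧ (((lim < -12 ∨ (7/3)*lim < -46/3) ∧ 2*lim ≤ 2*cnt - 5) ∨ (cnt > lim - 2 → lim > cnt - 6)))) ∧ ((¬(2*lim ≤ 12)) → (((lim < -12 ∨ (7/3)*lim < -46/3) ∧ 2*lim ≤ 2*cnt - 5) ∨ (cnt > lim - 2 → lim > cnt - 6))))) ∧ ((¬(2*lim ≤ 12)) → (((lim < -12 ∨ (7/3)*lim < -46/3) ∧ 2*lim ≤ 2*cnt - 5) ∨ (cnt > lim - 2 → lim > cnt - 6)))
So before the loop: (2*lim ≤ 12 → ((2*lim ≤ 12 → ((¬(2*lim ≤ 12)) ∧ (((lim < -12 ∨ (7/3)*lim < -46/3) ∧ 2*lim ≤ 2*cnt - 5) ∨ (cnt > lim - 2 → lim > cnt - 6)))) ∧ ((¬(2*lim ≤ 12)) → (((lim < -12 ∨ (7/3)*lim < -46/3) ∧ 2*lim ≤ 2*cnt - 5) ∨ (cnt > lim - 2 → lim > cnt - 6))))) ∧ ((¬(2*lim ≤ 12)) → (((lim < -12 ∨ (7/3)*lim < -46/3) ∧ 2*lim ≤ 2*cnt - 5) ∨ (cnt > lim - 2 → lim > cnt - 6)))
Answer: WP = (2*lim ≤ 12 → ((2*lim ≤ 12 → ((¬(2*lim ≤ 12)) ∧ (((lim < -12 ∨ (7/3)*lim < -46/3) ∧ 2*lim ≤ 2*cnt - 5) ∨ (cnt > lim - 2 → lim > cnt - 6)))) ∧ ((¬(2*lim ≤ 12)) → (((lim < -12 ∨ (7/3)*lim < -46/3) ∧ 2*lim ≤ 2*cnt - 5) ∨ (cnt > lim - 2 → lim > cnt - 6))))) ∧ ((¬(2*lim ≤ 12)) → (((lim < -12 ∨ (7/3)*lim < -46/3) ∧ 2*lim ≤ 2*cnt - 5) ∨ (cnt > lim - 2 → lim > cnt - 6)))


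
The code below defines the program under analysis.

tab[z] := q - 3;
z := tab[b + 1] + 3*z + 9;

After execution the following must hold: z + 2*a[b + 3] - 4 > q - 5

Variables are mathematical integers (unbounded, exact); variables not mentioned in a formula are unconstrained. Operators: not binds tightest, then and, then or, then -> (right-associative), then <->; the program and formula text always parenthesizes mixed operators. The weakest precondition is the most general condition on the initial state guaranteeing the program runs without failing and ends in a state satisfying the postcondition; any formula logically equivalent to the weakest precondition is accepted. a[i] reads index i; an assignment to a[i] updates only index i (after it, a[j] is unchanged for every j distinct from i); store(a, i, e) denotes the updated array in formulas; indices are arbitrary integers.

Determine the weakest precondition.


Working backward. After the program, the postcondition z + 2*a[b + 3] - 4 > q - 5 must hold; in canonical form it is 2*a[b + 3] + z > q - 1.
Before z := tab[b + 1] + 3*z + 9: 2*a[b + 3] + tab[b + 1] + 3*z > q - 10
Before tab[z] := q - 3: 2*a[b + 3] + store(tab, z, q - 3)[b + 1] + 3*z > q - 10
Answer: WP = 2*a[b + 3] + store(tab, z, q - 3)[b + 1] + 3*z > q - 10


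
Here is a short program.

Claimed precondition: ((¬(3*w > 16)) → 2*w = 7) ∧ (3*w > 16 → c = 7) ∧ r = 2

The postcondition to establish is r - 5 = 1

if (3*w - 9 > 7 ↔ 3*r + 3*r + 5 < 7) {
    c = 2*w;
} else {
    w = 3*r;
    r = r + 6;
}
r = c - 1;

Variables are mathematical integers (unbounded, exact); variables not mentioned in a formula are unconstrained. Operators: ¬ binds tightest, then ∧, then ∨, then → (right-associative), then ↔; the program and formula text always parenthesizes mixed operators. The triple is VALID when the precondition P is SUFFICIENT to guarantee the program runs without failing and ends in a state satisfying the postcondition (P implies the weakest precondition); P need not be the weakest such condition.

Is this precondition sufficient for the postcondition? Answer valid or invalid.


Working backward. After the program, the postcondition r - 5 = 1 must hold; in canonical form it is r = 6.
Before r := c - 1: c = 7
Then branch requires 2*w = 7; else branch requires c = 7.
Before the if: ((3*w > 16 ↔ 6*r < 2) → 2*w = 7) ∧ ((¬(3*w > 16 ↔ 6*r < 2)) → c = 7)
The weakest precondition is ((3*w > 16 ↔ 6*r < 2) → 2*w = 7) ∧ ((¬(3*w > 16 ↔ 6*r < 2)) → c = 7).
Check whether ((¬(3*w > 16)) → 2*w = 7) ∧ (3*w > 16 → c = 7) ∧ r = 2 implies it.
Every state satisfying the precondition satisfies the weakest precondition: the implication holds.
Answer: valid


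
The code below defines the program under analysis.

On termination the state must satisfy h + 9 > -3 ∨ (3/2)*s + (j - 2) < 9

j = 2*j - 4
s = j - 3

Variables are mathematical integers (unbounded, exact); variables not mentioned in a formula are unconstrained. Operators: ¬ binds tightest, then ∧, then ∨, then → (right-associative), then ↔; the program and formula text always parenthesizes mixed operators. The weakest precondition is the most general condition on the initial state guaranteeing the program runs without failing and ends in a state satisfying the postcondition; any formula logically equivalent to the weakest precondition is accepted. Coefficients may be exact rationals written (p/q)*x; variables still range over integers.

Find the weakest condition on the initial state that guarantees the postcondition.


Working backward. After the program, the postcondition h + 9 > -3 ∨ (3/2)*s + (j - 2) < 9 must hold; in canonical form it is h > -12 ∨ j + (3/2)*s < 11.
Before s := j - 3: h > -12 ∨ (5/2)*j < 31/2
Before j := 2*j - 4: h > -12 ∨ 5*j < 51/2
Answer: WP = h > -12 ∨ 5*j < 51/2


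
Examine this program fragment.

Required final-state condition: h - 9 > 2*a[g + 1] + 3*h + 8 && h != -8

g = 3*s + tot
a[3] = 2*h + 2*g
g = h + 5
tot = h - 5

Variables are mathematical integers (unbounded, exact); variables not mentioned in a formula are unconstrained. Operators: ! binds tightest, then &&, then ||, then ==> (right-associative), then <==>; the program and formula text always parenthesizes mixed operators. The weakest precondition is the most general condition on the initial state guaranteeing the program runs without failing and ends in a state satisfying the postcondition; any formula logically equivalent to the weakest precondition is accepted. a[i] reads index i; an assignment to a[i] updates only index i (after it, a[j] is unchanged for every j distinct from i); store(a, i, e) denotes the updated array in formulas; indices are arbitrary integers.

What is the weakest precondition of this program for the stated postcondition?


Working backward. After the program, the postcondition h - 9 > 2*a[g + 1] + 3*h + 8 && h != -8 must hold; in canonical form it is 2*a[g + 1] + 2*h < -17 && h != -8.
Before tot := h - 5: 2*a[g + 1] + 2*h < -17 && h != -8
Before g := h + 5: 2*a[h + 6] + 2*h < -17 && h != -8
Before a[3] := 2*h + 2*g: 2*store(a, 3, 2*g + 2*h)[h + 6] + 2*h < -17 && h != -8
Before g := 3*s + tot: 2*store(a, 3, 2*h + 6*s + 2*tot)[h + 6] + 2*h < -17 && h != -8
Answer: WP = 2*store(a, 3, 2*h + 6*s + 2*tot)[h + 6] + 2*h < -17 && h != -8


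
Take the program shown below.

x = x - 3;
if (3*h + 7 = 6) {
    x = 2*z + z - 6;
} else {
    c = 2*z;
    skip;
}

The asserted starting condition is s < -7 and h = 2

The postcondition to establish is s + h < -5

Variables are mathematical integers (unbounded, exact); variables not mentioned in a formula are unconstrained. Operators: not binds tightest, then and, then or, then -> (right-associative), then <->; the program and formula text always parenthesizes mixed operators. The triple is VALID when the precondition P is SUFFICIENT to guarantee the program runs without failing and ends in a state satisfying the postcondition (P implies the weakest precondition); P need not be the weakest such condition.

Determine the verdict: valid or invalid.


Working backward. After the program, the postcondition s + h < -5 must hold; in canonical form it is h + s < -5.
Then branch requires h + s < -5; else branch requires h + s < -5.
Before the if: (3*h = -1 -> h + s < -5) and ((not (3*h = -1)) -> h + s < -5)
Before x := x - 3: (3*h = -1 -> h + s < -5) and ((not (3*h = -1)) -> h + s < -5)
The weakest precondition is (3*h = -1 -> h + s < -5) and ((not (3*h = -1)) -> h + s < -5).
Check whether s < -7 and h = 2 implies it.
Every state satisfying the precondition satisfies the weakest precondition: the implication holds.
Answer: valid


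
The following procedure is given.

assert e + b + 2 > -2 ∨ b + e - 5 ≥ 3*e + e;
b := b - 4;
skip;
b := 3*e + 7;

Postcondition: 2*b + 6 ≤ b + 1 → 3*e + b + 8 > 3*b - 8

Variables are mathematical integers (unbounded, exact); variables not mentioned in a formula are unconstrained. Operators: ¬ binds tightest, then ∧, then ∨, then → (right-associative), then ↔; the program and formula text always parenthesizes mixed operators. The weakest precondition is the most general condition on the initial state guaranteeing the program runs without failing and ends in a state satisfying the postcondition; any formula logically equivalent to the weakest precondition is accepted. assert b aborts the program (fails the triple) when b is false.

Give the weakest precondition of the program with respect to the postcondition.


Working backward. After the program, the postcondition 2*b + 6 ≤ b + 1 → 3*e + b + 8 > 3*b - 8 must hold; in canonical form it is b ≤ -5 → 3*e > 2*b - 16.
Before b := 3*e + 7: 3*e ≤ -12 → 3*e < 2
Before skip: 3*e ≤ -12 → 3*e < 2
Before b := b - 4: 3*e ≤ -12 → 3*e < 2
Before assert e + b + 2 > -2 ∨ b + e - 5 ≥ 3*e + e: (b + e > -4 ∨ b ≥ 3*e + 5) ∧ (3*e ≤ -12 → 3*e < 2)
Answer: WP = (b + e > -4 ∨ b ≥ 3*e + 5) ∧ (3*e ≤ -12 → 3*e < 2)


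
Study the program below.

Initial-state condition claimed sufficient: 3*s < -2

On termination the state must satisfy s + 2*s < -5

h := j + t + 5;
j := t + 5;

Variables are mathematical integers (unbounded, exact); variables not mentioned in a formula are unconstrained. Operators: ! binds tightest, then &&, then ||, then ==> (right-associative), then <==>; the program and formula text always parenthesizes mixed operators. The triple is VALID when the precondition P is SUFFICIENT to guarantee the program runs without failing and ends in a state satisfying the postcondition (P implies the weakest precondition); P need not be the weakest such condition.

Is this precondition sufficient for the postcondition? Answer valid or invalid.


Working backward. After the program, the postcondition s + 2*s < -5 must hold; in canonical form it is 3*s < -5.
Before j := t + 5: 3*s < -5
Before h := j + t + 5: 3*s < -5
The weakest precondition is 3*s < -5.
Check whether 3*s < -2 implies it.
Countermodel: at the initial state s = -1, the precondition holds but the weakest precondition fails.
Answer: invalid


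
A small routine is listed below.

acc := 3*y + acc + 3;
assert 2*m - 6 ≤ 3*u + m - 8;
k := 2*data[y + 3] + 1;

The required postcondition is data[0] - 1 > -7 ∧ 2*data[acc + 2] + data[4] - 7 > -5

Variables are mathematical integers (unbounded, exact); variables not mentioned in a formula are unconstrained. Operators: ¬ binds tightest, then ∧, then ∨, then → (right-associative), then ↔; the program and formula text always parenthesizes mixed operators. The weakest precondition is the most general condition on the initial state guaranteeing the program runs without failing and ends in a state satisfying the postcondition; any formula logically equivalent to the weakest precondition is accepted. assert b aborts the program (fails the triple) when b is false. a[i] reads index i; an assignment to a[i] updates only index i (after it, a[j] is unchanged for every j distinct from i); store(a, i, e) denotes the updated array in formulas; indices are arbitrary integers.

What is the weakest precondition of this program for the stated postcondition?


Working backward. After the program, the postcondition data[0] - 1 > -7 ∧ 2*data[acc + 2] + data[4] - 7 > -5 must hold; in canonical form it is data[0] > -6 ∧ 2*data[acc + 2] + data[4] > 2.
Before k := 2*data[y + 3] + 1: data[0] > -6 ∧ 2*data[acc + 2] + data[4] > 2
Before assert 2*m - 6 ≤ 3*u + m - 8: m ≤ 3*u - 2 ∧ data[0] > -6 ∧ 2*data[acc + 2] + data[4] > 2
Before acc := 3*y + acc + 3: m ≤ 3*u - 2 ∧ data[0] > -6 ∧ 2*data[acc + 3*y + 5] + data[4] > 2
Answer: WP = m ≤ 3*u - 2 ∧ data[0] > -6 ∧ 2*data[acc + 3*y + 5] + data[4] > 2


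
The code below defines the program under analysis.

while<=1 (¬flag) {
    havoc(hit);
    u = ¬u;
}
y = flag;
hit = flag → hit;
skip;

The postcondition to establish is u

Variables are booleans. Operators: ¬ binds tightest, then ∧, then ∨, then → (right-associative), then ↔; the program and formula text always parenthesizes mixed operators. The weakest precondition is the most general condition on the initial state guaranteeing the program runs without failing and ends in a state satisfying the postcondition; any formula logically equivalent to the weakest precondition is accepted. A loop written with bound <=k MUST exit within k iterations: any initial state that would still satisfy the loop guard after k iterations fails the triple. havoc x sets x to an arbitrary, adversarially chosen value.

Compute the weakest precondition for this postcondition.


Working backward. After the program, u must hold.
Before skip: u
Before hit := flag → hit: u
Before y := flag: u
Before the loop (bound <=1), unroll the exhaustion recursion (WP_0 = exit-now case; WP_j = one more guarded iteration, up to j = 1):
  WP_0: flag ∧ u
  WP_1: ((¬flag) → (flag ∧ (¬u))) ∧ (flag → u)
So before the loop: ((¬flag) → (flag ∧ (¬u))) ∧ (flag → u)
Answer: WP = ((¬flag) → (flag ∧ (¬u))) ∧ (flag → u)
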